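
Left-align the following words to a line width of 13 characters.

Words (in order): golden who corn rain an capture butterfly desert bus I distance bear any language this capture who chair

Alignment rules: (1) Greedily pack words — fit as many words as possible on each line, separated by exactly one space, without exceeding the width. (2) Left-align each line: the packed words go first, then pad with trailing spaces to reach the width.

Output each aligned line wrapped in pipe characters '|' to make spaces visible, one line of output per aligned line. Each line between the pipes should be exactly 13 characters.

Line 1: ['golden', 'who'] (min_width=10, slack=3)
Line 2: ['corn', 'rain', 'an'] (min_width=12, slack=1)
Line 3: ['capture'] (min_width=7, slack=6)
Line 4: ['butterfly'] (min_width=9, slack=4)
Line 5: ['desert', 'bus', 'I'] (min_width=12, slack=1)
Line 6: ['distance', 'bear'] (min_width=13, slack=0)
Line 7: ['any', 'language'] (min_width=12, slack=1)
Line 8: ['this', 'capture'] (min_width=12, slack=1)
Line 9: ['who', 'chair'] (min_width=9, slack=4)

Answer: |golden who   |
|corn rain an |
|capture      |
|butterfly    |
|desert bus I |
|distance bear|
|any language |
|this capture |
|who chair    |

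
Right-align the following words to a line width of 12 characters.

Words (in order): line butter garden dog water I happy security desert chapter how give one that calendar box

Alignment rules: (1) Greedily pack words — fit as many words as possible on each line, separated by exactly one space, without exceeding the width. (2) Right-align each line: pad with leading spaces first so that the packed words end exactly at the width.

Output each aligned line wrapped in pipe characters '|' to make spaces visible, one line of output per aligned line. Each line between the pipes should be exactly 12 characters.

Answer: | line butter|
|  garden dog|
|     water I|
|       happy|
|    security|
|      desert|
| chapter how|
|    give one|
|        that|
|calendar box|

Derivation:
Line 1: ['line', 'butter'] (min_width=11, slack=1)
Line 2: ['garden', 'dog'] (min_width=10, slack=2)
Line 3: ['water', 'I'] (min_width=7, slack=5)
Line 4: ['happy'] (min_width=5, slack=7)
Line 5: ['security'] (min_width=8, slack=4)
Line 6: ['desert'] (min_width=6, slack=6)
Line 7: ['chapter', 'how'] (min_width=11, slack=1)
Line 8: ['give', 'one'] (min_width=8, slack=4)
Line 9: ['that'] (min_width=4, slack=8)
Line 10: ['calendar', 'box'] (min_width=12, slack=0)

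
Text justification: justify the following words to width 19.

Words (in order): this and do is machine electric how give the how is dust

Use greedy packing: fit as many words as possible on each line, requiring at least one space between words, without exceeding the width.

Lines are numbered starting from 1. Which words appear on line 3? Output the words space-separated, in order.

Line 1: ['this', 'and', 'do', 'is'] (min_width=14, slack=5)
Line 2: ['machine', 'electric'] (min_width=16, slack=3)
Line 3: ['how', 'give', 'the', 'how', 'is'] (min_width=19, slack=0)
Line 4: ['dust'] (min_width=4, slack=15)

Answer: how give the how is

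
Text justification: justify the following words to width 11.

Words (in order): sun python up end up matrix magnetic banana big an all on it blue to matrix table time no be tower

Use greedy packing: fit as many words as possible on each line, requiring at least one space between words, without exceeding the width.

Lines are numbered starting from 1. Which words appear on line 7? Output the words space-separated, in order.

Answer: it blue to

Derivation:
Line 1: ['sun', 'python'] (min_width=10, slack=1)
Line 2: ['up', 'end', 'up'] (min_width=9, slack=2)
Line 3: ['matrix'] (min_width=6, slack=5)
Line 4: ['magnetic'] (min_width=8, slack=3)
Line 5: ['banana', 'big'] (min_width=10, slack=1)
Line 6: ['an', 'all', 'on'] (min_width=9, slack=2)
Line 7: ['it', 'blue', 'to'] (min_width=10, slack=1)
Line 8: ['matrix'] (min_width=6, slack=5)
Line 9: ['table', 'time'] (min_width=10, slack=1)
Line 10: ['no', 'be', 'tower'] (min_width=11, slack=0)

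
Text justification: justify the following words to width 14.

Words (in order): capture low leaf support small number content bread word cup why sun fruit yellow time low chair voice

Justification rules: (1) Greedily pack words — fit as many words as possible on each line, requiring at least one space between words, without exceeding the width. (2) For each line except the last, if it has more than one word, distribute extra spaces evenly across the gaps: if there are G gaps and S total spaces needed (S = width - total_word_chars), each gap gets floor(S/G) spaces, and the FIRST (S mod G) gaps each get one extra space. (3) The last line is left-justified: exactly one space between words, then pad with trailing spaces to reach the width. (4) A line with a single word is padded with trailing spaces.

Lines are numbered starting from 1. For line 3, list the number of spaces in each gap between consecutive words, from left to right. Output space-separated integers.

Answer: 3

Derivation:
Line 1: ['capture', 'low'] (min_width=11, slack=3)
Line 2: ['leaf', 'support'] (min_width=12, slack=2)
Line 3: ['small', 'number'] (min_width=12, slack=2)
Line 4: ['content', 'bread'] (min_width=13, slack=1)
Line 5: ['word', 'cup', 'why'] (min_width=12, slack=2)
Line 6: ['sun', 'fruit'] (min_width=9, slack=5)
Line 7: ['yellow', 'time'] (min_width=11, slack=3)
Line 8: ['low', 'chair'] (min_width=9, slack=5)
Line 9: ['voice'] (min_width=5, slack=9)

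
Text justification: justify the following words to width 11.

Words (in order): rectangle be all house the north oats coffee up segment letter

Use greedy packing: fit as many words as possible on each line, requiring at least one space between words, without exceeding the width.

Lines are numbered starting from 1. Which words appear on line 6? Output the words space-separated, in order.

Line 1: ['rectangle'] (min_width=9, slack=2)
Line 2: ['be', 'all'] (min_width=6, slack=5)
Line 3: ['house', 'the'] (min_width=9, slack=2)
Line 4: ['north', 'oats'] (min_width=10, slack=1)
Line 5: ['coffee', 'up'] (min_width=9, slack=2)
Line 6: ['segment'] (min_width=7, slack=4)
Line 7: ['letter'] (min_width=6, slack=5)

Answer: segment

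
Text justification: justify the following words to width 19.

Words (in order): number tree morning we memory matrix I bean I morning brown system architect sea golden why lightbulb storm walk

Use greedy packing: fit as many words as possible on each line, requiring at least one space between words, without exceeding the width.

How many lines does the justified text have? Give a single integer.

Line 1: ['number', 'tree', 'morning'] (min_width=19, slack=0)
Line 2: ['we', 'memory', 'matrix', 'I'] (min_width=18, slack=1)
Line 3: ['bean', 'I', 'morning'] (min_width=14, slack=5)
Line 4: ['brown', 'system'] (min_width=12, slack=7)
Line 5: ['architect', 'sea'] (min_width=13, slack=6)
Line 6: ['golden', 'why'] (min_width=10, slack=9)
Line 7: ['lightbulb', 'storm'] (min_width=15, slack=4)
Line 8: ['walk'] (min_width=4, slack=15)
Total lines: 8

Answer: 8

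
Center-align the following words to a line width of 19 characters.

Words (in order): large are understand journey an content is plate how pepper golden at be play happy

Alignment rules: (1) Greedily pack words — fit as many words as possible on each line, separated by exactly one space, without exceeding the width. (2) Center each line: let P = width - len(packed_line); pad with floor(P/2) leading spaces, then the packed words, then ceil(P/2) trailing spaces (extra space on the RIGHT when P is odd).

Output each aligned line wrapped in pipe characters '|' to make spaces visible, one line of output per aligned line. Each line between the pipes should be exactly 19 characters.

Line 1: ['large', 'are'] (min_width=9, slack=10)
Line 2: ['understand', 'journey'] (min_width=18, slack=1)
Line 3: ['an', 'content', 'is', 'plate'] (min_width=19, slack=0)
Line 4: ['how', 'pepper', 'golden'] (min_width=17, slack=2)
Line 5: ['at', 'be', 'play', 'happy'] (min_width=16, slack=3)

Answer: |     large are     |
|understand journey |
|an content is plate|
| how pepper golden |
| at be play happy  |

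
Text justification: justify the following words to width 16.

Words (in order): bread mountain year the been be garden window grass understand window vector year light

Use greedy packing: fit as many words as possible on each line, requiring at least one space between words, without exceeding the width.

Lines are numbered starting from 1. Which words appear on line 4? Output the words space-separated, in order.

Line 1: ['bread', 'mountain'] (min_width=14, slack=2)
Line 2: ['year', 'the', 'been', 'be'] (min_width=16, slack=0)
Line 3: ['garden', 'window'] (min_width=13, slack=3)
Line 4: ['grass', 'understand'] (min_width=16, slack=0)
Line 5: ['window', 'vector'] (min_width=13, slack=3)
Line 6: ['year', 'light'] (min_width=10, slack=6)

Answer: grass understand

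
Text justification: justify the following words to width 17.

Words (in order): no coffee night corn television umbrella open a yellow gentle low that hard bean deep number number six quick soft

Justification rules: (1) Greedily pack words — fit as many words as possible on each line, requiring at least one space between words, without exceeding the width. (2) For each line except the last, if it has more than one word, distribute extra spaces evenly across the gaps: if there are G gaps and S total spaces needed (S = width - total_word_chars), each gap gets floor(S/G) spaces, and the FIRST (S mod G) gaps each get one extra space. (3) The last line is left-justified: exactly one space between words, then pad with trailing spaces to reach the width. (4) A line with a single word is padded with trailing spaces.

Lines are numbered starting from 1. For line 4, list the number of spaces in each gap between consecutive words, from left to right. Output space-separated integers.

Answer: 1 1

Derivation:
Line 1: ['no', 'coffee', 'night'] (min_width=15, slack=2)
Line 2: ['corn', 'television'] (min_width=15, slack=2)
Line 3: ['umbrella', 'open', 'a'] (min_width=15, slack=2)
Line 4: ['yellow', 'gentle', 'low'] (min_width=17, slack=0)
Line 5: ['that', 'hard', 'bean'] (min_width=14, slack=3)
Line 6: ['deep', 'number'] (min_width=11, slack=6)
Line 7: ['number', 'six', 'quick'] (min_width=16, slack=1)
Line 8: ['soft'] (min_width=4, slack=13)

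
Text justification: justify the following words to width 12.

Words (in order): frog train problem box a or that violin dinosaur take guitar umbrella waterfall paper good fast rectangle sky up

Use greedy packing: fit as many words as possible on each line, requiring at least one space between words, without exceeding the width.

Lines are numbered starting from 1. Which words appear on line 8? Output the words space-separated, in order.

Answer: waterfall

Derivation:
Line 1: ['frog', 'train'] (min_width=10, slack=2)
Line 2: ['problem', 'box'] (min_width=11, slack=1)
Line 3: ['a', 'or', 'that'] (min_width=9, slack=3)
Line 4: ['violin'] (min_width=6, slack=6)
Line 5: ['dinosaur'] (min_width=8, slack=4)
Line 6: ['take', 'guitar'] (min_width=11, slack=1)
Line 7: ['umbrella'] (min_width=8, slack=4)
Line 8: ['waterfall'] (min_width=9, slack=3)
Line 9: ['paper', 'good'] (min_width=10, slack=2)
Line 10: ['fast'] (min_width=4, slack=8)
Line 11: ['rectangle'] (min_width=9, slack=3)
Line 12: ['sky', 'up'] (min_width=6, slack=6)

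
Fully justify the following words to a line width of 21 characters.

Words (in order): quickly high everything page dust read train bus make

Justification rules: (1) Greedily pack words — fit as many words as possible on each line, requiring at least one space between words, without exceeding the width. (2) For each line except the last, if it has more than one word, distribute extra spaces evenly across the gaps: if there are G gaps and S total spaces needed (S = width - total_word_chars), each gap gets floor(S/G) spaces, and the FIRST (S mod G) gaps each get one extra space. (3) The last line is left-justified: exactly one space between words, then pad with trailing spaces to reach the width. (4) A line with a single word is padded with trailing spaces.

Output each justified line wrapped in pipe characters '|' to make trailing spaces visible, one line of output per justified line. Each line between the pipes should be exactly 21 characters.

Line 1: ['quickly', 'high'] (min_width=12, slack=9)
Line 2: ['everything', 'page', 'dust'] (min_width=20, slack=1)
Line 3: ['read', 'train', 'bus', 'make'] (min_width=19, slack=2)

Answer: |quickly          high|
|everything  page dust|
|read train bus make  |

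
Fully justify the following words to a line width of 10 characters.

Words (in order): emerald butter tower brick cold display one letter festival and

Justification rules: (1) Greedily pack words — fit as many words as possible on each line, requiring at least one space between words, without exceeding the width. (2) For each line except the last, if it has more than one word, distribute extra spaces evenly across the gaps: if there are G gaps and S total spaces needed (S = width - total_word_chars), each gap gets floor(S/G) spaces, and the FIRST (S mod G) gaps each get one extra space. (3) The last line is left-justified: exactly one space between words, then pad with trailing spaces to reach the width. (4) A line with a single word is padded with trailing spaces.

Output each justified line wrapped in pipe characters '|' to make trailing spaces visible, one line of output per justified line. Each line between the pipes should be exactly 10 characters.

Answer: |emerald   |
|butter    |
|tower     |
|brick cold|
|display   |
|one letter|
|festival  |
|and       |

Derivation:
Line 1: ['emerald'] (min_width=7, slack=3)
Line 2: ['butter'] (min_width=6, slack=4)
Line 3: ['tower'] (min_width=5, slack=5)
Line 4: ['brick', 'cold'] (min_width=10, slack=0)
Line 5: ['display'] (min_width=7, slack=3)
Line 6: ['one', 'letter'] (min_width=10, slack=0)
Line 7: ['festival'] (min_width=8, slack=2)
Line 8: ['and'] (min_width=3, slack=7)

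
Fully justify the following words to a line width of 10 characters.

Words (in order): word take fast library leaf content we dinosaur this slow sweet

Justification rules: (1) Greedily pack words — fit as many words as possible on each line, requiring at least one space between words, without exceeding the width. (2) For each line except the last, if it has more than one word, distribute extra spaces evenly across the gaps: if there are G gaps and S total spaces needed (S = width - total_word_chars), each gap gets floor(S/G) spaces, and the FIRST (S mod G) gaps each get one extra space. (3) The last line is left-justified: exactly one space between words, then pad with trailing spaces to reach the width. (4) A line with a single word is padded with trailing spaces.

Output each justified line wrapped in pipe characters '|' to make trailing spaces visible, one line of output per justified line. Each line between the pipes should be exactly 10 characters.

Answer: |word  take|
|fast      |
|library   |
|leaf      |
|content we|
|dinosaur  |
|this  slow|
|sweet     |

Derivation:
Line 1: ['word', 'take'] (min_width=9, slack=1)
Line 2: ['fast'] (min_width=4, slack=6)
Line 3: ['library'] (min_width=7, slack=3)
Line 4: ['leaf'] (min_width=4, slack=6)
Line 5: ['content', 'we'] (min_width=10, slack=0)
Line 6: ['dinosaur'] (min_width=8, slack=2)
Line 7: ['this', 'slow'] (min_width=9, slack=1)
Line 8: ['sweet'] (min_width=5, slack=5)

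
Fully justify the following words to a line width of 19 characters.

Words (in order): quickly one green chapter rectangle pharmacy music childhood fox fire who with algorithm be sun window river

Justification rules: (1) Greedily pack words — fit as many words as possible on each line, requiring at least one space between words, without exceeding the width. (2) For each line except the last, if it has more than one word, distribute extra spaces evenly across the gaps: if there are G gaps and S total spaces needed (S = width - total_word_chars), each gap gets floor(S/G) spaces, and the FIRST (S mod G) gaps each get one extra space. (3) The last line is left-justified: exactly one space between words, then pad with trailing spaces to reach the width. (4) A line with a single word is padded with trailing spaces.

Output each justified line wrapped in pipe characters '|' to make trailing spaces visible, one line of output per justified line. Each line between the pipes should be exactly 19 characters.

Answer: |quickly  one  green|
|chapter   rectangle|
|pharmacy      music|
|childhood  fox fire|
|who  with algorithm|
|be sun window river|

Derivation:
Line 1: ['quickly', 'one', 'green'] (min_width=17, slack=2)
Line 2: ['chapter', 'rectangle'] (min_width=17, slack=2)
Line 3: ['pharmacy', 'music'] (min_width=14, slack=5)
Line 4: ['childhood', 'fox', 'fire'] (min_width=18, slack=1)
Line 5: ['who', 'with', 'algorithm'] (min_width=18, slack=1)
Line 6: ['be', 'sun', 'window', 'river'] (min_width=19, slack=0)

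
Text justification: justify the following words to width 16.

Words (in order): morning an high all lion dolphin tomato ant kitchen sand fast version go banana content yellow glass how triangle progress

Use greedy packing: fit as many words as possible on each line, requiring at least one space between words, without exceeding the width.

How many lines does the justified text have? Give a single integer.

Answer: 9

Derivation:
Line 1: ['morning', 'an', 'high'] (min_width=15, slack=1)
Line 2: ['all', 'lion', 'dolphin'] (min_width=16, slack=0)
Line 3: ['tomato', 'ant'] (min_width=10, slack=6)
Line 4: ['kitchen', 'sand'] (min_width=12, slack=4)
Line 5: ['fast', 'version', 'go'] (min_width=15, slack=1)
Line 6: ['banana', 'content'] (min_width=14, slack=2)
Line 7: ['yellow', 'glass', 'how'] (min_width=16, slack=0)
Line 8: ['triangle'] (min_width=8, slack=8)
Line 9: ['progress'] (min_width=8, slack=8)
Total lines: 9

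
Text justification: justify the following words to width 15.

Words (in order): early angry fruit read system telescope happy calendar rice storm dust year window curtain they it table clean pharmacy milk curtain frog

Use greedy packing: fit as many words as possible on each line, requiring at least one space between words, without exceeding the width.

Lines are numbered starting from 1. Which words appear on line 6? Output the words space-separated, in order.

Answer: storm dust year

Derivation:
Line 1: ['early', 'angry'] (min_width=11, slack=4)
Line 2: ['fruit', 'read'] (min_width=10, slack=5)
Line 3: ['system'] (min_width=6, slack=9)
Line 4: ['telescope', 'happy'] (min_width=15, slack=0)
Line 5: ['calendar', 'rice'] (min_width=13, slack=2)
Line 6: ['storm', 'dust', 'year'] (min_width=15, slack=0)
Line 7: ['window', 'curtain'] (min_width=14, slack=1)
Line 8: ['they', 'it', 'table'] (min_width=13, slack=2)
Line 9: ['clean', 'pharmacy'] (min_width=14, slack=1)
Line 10: ['milk', 'curtain'] (min_width=12, slack=3)
Line 11: ['frog'] (min_width=4, slack=11)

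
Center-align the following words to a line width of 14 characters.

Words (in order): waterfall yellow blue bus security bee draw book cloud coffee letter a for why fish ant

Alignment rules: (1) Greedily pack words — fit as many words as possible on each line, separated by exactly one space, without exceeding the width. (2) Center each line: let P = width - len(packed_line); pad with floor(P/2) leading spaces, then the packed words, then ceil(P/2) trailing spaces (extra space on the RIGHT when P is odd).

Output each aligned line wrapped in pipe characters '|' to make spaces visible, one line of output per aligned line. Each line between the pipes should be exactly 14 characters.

Answer: |  waterfall   |
| yellow blue  |
| bus security |
|bee draw book |
| cloud coffee |
| letter a for |
| why fish ant |

Derivation:
Line 1: ['waterfall'] (min_width=9, slack=5)
Line 2: ['yellow', 'blue'] (min_width=11, slack=3)
Line 3: ['bus', 'security'] (min_width=12, slack=2)
Line 4: ['bee', 'draw', 'book'] (min_width=13, slack=1)
Line 5: ['cloud', 'coffee'] (min_width=12, slack=2)
Line 6: ['letter', 'a', 'for'] (min_width=12, slack=2)
Line 7: ['why', 'fish', 'ant'] (min_width=12, slack=2)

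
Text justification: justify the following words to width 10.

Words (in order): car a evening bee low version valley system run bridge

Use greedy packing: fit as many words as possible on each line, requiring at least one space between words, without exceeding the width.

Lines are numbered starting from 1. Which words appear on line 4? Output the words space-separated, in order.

Answer: version

Derivation:
Line 1: ['car', 'a'] (min_width=5, slack=5)
Line 2: ['evening'] (min_width=7, slack=3)
Line 3: ['bee', 'low'] (min_width=7, slack=3)
Line 4: ['version'] (min_width=7, slack=3)
Line 5: ['valley'] (min_width=6, slack=4)
Line 6: ['system', 'run'] (min_width=10, slack=0)
Line 7: ['bridge'] (min_width=6, slack=4)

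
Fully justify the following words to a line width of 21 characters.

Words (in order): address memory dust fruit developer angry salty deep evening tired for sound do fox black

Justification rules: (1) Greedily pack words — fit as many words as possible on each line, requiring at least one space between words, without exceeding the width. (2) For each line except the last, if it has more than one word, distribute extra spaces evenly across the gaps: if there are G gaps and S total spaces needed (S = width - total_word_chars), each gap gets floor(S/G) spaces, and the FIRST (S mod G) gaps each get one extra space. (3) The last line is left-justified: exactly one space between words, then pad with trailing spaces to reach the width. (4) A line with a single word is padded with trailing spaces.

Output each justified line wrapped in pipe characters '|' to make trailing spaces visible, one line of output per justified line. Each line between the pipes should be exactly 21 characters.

Line 1: ['address', 'memory', 'dust'] (min_width=19, slack=2)
Line 2: ['fruit', 'developer', 'angry'] (min_width=21, slack=0)
Line 3: ['salty', 'deep', 'evening'] (min_width=18, slack=3)
Line 4: ['tired', 'for', 'sound', 'do'] (min_width=18, slack=3)
Line 5: ['fox', 'black'] (min_width=9, slack=12)

Answer: |address  memory  dust|
|fruit developer angry|
|salty   deep  evening|
|tired  for  sound  do|
|fox black            |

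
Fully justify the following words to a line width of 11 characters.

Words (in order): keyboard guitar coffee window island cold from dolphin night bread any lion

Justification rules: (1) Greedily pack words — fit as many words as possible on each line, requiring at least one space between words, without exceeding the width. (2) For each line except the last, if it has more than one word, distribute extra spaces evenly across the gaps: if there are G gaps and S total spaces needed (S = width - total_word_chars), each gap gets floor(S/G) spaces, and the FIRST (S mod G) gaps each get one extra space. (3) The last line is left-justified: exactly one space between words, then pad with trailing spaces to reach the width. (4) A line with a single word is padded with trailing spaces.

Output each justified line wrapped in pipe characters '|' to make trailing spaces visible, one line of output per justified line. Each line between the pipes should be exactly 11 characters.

Answer: |keyboard   |
|guitar     |
|coffee     |
|window     |
|island cold|
|from       |
|dolphin    |
|night bread|
|any lion   |

Derivation:
Line 1: ['keyboard'] (min_width=8, slack=3)
Line 2: ['guitar'] (min_width=6, slack=5)
Line 3: ['coffee'] (min_width=6, slack=5)
Line 4: ['window'] (min_width=6, slack=5)
Line 5: ['island', 'cold'] (min_width=11, slack=0)
Line 6: ['from'] (min_width=4, slack=7)
Line 7: ['dolphin'] (min_width=7, slack=4)
Line 8: ['night', 'bread'] (min_width=11, slack=0)
Line 9: ['any', 'lion'] (min_width=8, slack=3)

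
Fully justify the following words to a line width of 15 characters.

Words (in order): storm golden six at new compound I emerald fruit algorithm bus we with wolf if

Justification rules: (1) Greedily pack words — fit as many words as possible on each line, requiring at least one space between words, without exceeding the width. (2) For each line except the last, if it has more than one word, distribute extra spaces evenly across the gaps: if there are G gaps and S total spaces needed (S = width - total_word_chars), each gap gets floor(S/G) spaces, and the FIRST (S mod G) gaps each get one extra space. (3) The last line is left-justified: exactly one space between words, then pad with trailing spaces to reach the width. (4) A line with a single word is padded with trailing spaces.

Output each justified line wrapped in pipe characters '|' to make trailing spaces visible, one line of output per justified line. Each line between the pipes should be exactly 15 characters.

Line 1: ['storm', 'golden'] (min_width=12, slack=3)
Line 2: ['six', 'at', 'new'] (min_width=10, slack=5)
Line 3: ['compound', 'I'] (min_width=10, slack=5)
Line 4: ['emerald', 'fruit'] (min_width=13, slack=2)
Line 5: ['algorithm', 'bus'] (min_width=13, slack=2)
Line 6: ['we', 'with', 'wolf', 'if'] (min_width=15, slack=0)

Answer: |storm    golden|
|six    at   new|
|compound      I|
|emerald   fruit|
|algorithm   bus|
|we with wolf if|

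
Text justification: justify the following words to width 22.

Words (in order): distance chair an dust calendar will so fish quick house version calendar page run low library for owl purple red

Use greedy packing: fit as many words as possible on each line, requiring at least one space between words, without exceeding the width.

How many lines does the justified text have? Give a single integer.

Answer: 6

Derivation:
Line 1: ['distance', 'chair', 'an', 'dust'] (min_width=22, slack=0)
Line 2: ['calendar', 'will', 'so', 'fish'] (min_width=21, slack=1)
Line 3: ['quick', 'house', 'version'] (min_width=19, slack=3)
Line 4: ['calendar', 'page', 'run', 'low'] (min_width=21, slack=1)
Line 5: ['library', 'for', 'owl', 'purple'] (min_width=22, slack=0)
Line 6: ['red'] (min_width=3, slack=19)
Total lines: 6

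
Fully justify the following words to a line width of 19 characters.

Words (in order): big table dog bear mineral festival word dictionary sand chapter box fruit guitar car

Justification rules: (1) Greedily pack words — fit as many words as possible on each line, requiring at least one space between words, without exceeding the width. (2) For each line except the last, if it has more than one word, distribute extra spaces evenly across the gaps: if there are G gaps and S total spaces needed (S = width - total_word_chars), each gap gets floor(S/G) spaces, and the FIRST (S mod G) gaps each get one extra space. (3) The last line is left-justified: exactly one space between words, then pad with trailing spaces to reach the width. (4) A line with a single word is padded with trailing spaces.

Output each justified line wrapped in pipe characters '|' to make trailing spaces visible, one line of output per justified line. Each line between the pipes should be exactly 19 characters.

Line 1: ['big', 'table', 'dog', 'bear'] (min_width=18, slack=1)
Line 2: ['mineral', 'festival'] (min_width=16, slack=3)
Line 3: ['word', 'dictionary'] (min_width=15, slack=4)
Line 4: ['sand', 'chapter', 'box'] (min_width=16, slack=3)
Line 5: ['fruit', 'guitar', 'car'] (min_width=16, slack=3)

Answer: |big  table dog bear|
|mineral    festival|
|word     dictionary|
|sand   chapter  box|
|fruit guitar car   |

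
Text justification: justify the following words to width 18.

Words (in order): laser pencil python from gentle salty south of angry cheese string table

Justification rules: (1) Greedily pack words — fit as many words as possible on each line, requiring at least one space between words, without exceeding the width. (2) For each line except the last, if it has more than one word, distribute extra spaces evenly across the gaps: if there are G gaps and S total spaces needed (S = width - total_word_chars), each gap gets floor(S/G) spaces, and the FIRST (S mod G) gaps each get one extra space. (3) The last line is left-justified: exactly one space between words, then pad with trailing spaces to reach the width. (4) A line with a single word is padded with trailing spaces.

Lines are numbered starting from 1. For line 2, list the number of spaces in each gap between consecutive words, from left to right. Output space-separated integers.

Line 1: ['laser', 'pencil'] (min_width=12, slack=6)
Line 2: ['python', 'from', 'gentle'] (min_width=18, slack=0)
Line 3: ['salty', 'south', 'of'] (min_width=14, slack=4)
Line 4: ['angry', 'cheese'] (min_width=12, slack=6)
Line 5: ['string', 'table'] (min_width=12, slack=6)

Answer: 1 1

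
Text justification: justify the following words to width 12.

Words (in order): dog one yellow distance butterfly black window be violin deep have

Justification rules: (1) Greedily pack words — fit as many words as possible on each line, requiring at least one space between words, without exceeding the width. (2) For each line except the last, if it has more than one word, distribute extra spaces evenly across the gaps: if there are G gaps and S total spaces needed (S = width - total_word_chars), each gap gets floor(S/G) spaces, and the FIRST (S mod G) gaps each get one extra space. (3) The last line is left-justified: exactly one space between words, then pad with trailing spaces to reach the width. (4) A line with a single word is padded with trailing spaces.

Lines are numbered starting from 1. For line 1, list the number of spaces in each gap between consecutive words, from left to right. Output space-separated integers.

Answer: 6

Derivation:
Line 1: ['dog', 'one'] (min_width=7, slack=5)
Line 2: ['yellow'] (min_width=6, slack=6)
Line 3: ['distance'] (min_width=8, slack=4)
Line 4: ['butterfly'] (min_width=9, slack=3)
Line 5: ['black', 'window'] (min_width=12, slack=0)
Line 6: ['be', 'violin'] (min_width=9, slack=3)
Line 7: ['deep', 'have'] (min_width=9, slack=3)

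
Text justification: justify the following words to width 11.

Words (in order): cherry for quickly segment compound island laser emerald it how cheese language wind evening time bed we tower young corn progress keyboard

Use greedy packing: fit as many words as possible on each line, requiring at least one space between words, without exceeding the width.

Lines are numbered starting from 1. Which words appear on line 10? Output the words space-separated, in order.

Answer: wind

Derivation:
Line 1: ['cherry', 'for'] (min_width=10, slack=1)
Line 2: ['quickly'] (min_width=7, slack=4)
Line 3: ['segment'] (min_width=7, slack=4)
Line 4: ['compound'] (min_width=8, slack=3)
Line 5: ['island'] (min_width=6, slack=5)
Line 6: ['laser'] (min_width=5, slack=6)
Line 7: ['emerald', 'it'] (min_width=10, slack=1)
Line 8: ['how', 'cheese'] (min_width=10, slack=1)
Line 9: ['language'] (min_width=8, slack=3)
Line 10: ['wind'] (min_width=4, slack=7)
Line 11: ['evening'] (min_width=7, slack=4)
Line 12: ['time', 'bed', 'we'] (min_width=11, slack=0)
Line 13: ['tower', 'young'] (min_width=11, slack=0)
Line 14: ['corn'] (min_width=4, slack=7)
Line 15: ['progress'] (min_width=8, slack=3)
Line 16: ['keyboard'] (min_width=8, slack=3)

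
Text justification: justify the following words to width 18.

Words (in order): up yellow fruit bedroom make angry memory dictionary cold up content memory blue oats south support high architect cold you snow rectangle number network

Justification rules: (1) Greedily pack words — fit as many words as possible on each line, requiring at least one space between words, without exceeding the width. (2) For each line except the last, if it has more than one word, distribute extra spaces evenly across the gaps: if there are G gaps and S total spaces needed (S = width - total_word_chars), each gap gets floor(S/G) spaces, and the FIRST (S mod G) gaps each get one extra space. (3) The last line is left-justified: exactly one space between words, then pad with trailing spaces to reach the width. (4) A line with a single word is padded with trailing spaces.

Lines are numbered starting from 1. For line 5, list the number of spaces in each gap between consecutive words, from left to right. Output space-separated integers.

Answer: 2 2

Derivation:
Line 1: ['up', 'yellow', 'fruit'] (min_width=15, slack=3)
Line 2: ['bedroom', 'make', 'angry'] (min_width=18, slack=0)
Line 3: ['memory', 'dictionary'] (min_width=17, slack=1)
Line 4: ['cold', 'up', 'content'] (min_width=15, slack=3)
Line 5: ['memory', 'blue', 'oats'] (min_width=16, slack=2)
Line 6: ['south', 'support', 'high'] (min_width=18, slack=0)
Line 7: ['architect', 'cold', 'you'] (min_width=18, slack=0)
Line 8: ['snow', 'rectangle'] (min_width=14, slack=4)
Line 9: ['number', 'network'] (min_width=14, slack=4)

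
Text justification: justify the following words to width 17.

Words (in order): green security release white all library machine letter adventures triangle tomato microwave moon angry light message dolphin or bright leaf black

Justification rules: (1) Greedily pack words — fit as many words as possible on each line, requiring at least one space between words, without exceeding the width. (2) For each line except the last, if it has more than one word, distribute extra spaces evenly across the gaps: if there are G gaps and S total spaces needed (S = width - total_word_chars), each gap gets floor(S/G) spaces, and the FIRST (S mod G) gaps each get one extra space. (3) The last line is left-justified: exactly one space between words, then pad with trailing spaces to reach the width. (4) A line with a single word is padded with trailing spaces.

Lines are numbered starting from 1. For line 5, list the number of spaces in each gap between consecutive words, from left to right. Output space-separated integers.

Line 1: ['green', 'security'] (min_width=14, slack=3)
Line 2: ['release', 'white', 'all'] (min_width=17, slack=0)
Line 3: ['library', 'machine'] (min_width=15, slack=2)
Line 4: ['letter', 'adventures'] (min_width=17, slack=0)
Line 5: ['triangle', 'tomato'] (min_width=15, slack=2)
Line 6: ['microwave', 'moon'] (min_width=14, slack=3)
Line 7: ['angry', 'light'] (min_width=11, slack=6)
Line 8: ['message', 'dolphin'] (min_width=15, slack=2)
Line 9: ['or', 'bright', 'leaf'] (min_width=14, slack=3)
Line 10: ['black'] (min_width=5, slack=12)

Answer: 3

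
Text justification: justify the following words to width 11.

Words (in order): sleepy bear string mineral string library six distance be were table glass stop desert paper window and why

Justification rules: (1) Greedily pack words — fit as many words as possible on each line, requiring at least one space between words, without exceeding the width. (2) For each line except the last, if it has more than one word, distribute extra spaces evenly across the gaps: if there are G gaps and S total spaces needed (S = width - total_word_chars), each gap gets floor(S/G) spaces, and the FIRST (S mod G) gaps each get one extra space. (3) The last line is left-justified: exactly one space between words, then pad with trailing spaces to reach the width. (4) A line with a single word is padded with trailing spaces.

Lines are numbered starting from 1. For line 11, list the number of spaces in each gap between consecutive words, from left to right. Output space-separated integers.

Answer: 2

Derivation:
Line 1: ['sleepy', 'bear'] (min_width=11, slack=0)
Line 2: ['string'] (min_width=6, slack=5)
Line 3: ['mineral'] (min_width=7, slack=4)
Line 4: ['string'] (min_width=6, slack=5)
Line 5: ['library', 'six'] (min_width=11, slack=0)
Line 6: ['distance', 'be'] (min_width=11, slack=0)
Line 7: ['were', 'table'] (min_width=10, slack=1)
Line 8: ['glass', 'stop'] (min_width=10, slack=1)
Line 9: ['desert'] (min_width=6, slack=5)
Line 10: ['paper'] (min_width=5, slack=6)
Line 11: ['window', 'and'] (min_width=10, slack=1)
Line 12: ['why'] (min_width=3, slack=8)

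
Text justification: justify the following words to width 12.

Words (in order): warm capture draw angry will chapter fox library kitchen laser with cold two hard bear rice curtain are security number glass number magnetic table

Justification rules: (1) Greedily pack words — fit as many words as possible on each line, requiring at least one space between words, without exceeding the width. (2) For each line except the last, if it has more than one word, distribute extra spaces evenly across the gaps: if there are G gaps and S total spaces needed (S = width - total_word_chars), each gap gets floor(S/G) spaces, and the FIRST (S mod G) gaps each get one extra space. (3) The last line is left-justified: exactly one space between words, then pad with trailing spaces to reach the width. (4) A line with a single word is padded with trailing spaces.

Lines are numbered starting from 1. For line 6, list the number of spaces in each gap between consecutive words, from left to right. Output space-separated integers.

Answer: 3

Derivation:
Line 1: ['warm', 'capture'] (min_width=12, slack=0)
Line 2: ['draw', 'angry'] (min_width=10, slack=2)
Line 3: ['will', 'chapter'] (min_width=12, slack=0)
Line 4: ['fox', 'library'] (min_width=11, slack=1)
Line 5: ['kitchen'] (min_width=7, slack=5)
Line 6: ['laser', 'with'] (min_width=10, slack=2)
Line 7: ['cold', 'two'] (min_width=8, slack=4)
Line 8: ['hard', 'bear'] (min_width=9, slack=3)
Line 9: ['rice', 'curtain'] (min_width=12, slack=0)
Line 10: ['are', 'security'] (min_width=12, slack=0)
Line 11: ['number', 'glass'] (min_width=12, slack=0)
Line 12: ['number'] (min_width=6, slack=6)
Line 13: ['magnetic'] (min_width=8, slack=4)
Line 14: ['table'] (min_width=5, slack=7)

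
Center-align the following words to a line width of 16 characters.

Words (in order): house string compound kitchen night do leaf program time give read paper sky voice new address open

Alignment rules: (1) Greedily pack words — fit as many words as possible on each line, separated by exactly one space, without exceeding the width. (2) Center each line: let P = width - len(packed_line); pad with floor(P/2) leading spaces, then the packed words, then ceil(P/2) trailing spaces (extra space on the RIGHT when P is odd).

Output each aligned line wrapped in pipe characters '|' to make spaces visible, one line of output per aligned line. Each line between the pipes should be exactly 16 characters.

Line 1: ['house', 'string'] (min_width=12, slack=4)
Line 2: ['compound', 'kitchen'] (min_width=16, slack=0)
Line 3: ['night', 'do', 'leaf'] (min_width=13, slack=3)
Line 4: ['program', 'time'] (min_width=12, slack=4)
Line 5: ['give', 'read', 'paper'] (min_width=15, slack=1)
Line 6: ['sky', 'voice', 'new'] (min_width=13, slack=3)
Line 7: ['address', 'open'] (min_width=12, slack=4)

Answer: |  house string  |
|compound kitchen|
| night do leaf  |
|  program time  |
|give read paper |
| sky voice new  |
|  address open  |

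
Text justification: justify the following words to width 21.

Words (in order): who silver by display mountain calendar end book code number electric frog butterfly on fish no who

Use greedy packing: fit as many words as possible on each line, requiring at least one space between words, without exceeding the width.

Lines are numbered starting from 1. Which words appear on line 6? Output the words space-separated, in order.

Answer: who

Derivation:
Line 1: ['who', 'silver', 'by', 'display'] (min_width=21, slack=0)
Line 2: ['mountain', 'calendar', 'end'] (min_width=21, slack=0)
Line 3: ['book', 'code', 'number'] (min_width=16, slack=5)
Line 4: ['electric', 'frog'] (min_width=13, slack=8)
Line 5: ['butterfly', 'on', 'fish', 'no'] (min_width=20, slack=1)
Line 6: ['who'] (min_width=3, slack=18)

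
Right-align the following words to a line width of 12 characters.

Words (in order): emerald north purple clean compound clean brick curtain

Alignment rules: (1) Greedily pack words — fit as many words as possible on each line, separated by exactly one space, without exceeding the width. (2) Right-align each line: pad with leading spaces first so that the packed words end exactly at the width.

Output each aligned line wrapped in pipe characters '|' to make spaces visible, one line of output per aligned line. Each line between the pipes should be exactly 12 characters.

Answer: |     emerald|
|north purple|
|       clean|
|    compound|
| clean brick|
|     curtain|

Derivation:
Line 1: ['emerald'] (min_width=7, slack=5)
Line 2: ['north', 'purple'] (min_width=12, slack=0)
Line 3: ['clean'] (min_width=5, slack=7)
Line 4: ['compound'] (min_width=8, slack=4)
Line 5: ['clean', 'brick'] (min_width=11, slack=1)
Line 6: ['curtain'] (min_width=7, slack=5)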